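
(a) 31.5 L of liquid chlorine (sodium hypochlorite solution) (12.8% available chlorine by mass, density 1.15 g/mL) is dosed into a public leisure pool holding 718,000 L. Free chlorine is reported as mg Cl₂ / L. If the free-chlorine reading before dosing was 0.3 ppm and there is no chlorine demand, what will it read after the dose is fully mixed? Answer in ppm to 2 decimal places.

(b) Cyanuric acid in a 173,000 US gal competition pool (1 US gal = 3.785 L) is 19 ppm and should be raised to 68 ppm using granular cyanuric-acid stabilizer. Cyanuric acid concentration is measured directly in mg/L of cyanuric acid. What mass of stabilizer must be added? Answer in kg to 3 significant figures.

(a) Mass of solution: 31.5 L × 1000 mL/L × 1.15 g/mL = 36,220 g.
(a) Available chlorine delivered: 36,220 g × 0.128 = 4637 g as Cl₂.
(a) Concentration rise: 4637 g / 718,000 L = 6.458 mg/L = 6.46 ppm.
(a) Final FC: 0.3 + 6.46 = 6.76 ppm.

(b) Volume: 173,000 US gal × 3.785 L/gal = 654,805 L.
(b) CYA to add: (68 − 19) = 49 mg/L × 654,805 L = 32,090 g cyanuric acid.

(a) 6.76 ppm; (b) 32.1 kg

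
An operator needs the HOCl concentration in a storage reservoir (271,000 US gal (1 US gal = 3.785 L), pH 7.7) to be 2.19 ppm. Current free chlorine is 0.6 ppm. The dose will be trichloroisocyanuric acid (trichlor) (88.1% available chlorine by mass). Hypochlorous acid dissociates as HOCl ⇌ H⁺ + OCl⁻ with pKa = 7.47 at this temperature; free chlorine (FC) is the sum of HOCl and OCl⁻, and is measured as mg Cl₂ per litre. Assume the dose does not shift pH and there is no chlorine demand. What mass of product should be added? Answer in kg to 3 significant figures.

6.18 kg

Volume: 271,000 US gal × 3.785 L/gal = 1,025,735 L.
[OCl⁻]/[HOCl] = 10^(pH − pKa) = 10^(7.7 − 7.47) = 1.698; fraction as HOCl = 1/(1 + 1.698) = 0.3706.
Free chlorine required for 2.19 ppm HOCl: 2.19 / 0.3706 = 5.909 ppm.
FC to add: 5.909 − 0.6 = 5.309 mg/L as Cl₂.
Cl₂ equivalent: 5.309 mg/L × 1,025,735 L = 5446 g.
Product at 88.1% available Cl: 5446 / 0.881 = 6181 g.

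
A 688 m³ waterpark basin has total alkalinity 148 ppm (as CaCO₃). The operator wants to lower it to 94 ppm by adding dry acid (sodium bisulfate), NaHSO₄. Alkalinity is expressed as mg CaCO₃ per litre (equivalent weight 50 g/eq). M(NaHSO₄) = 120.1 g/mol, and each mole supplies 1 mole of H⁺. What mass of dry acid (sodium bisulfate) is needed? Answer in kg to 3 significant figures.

Volume: 688 m³ = 688,000 L.
Alkalinity to neutralize: (148 − 94) = 54 mg/L as CaCO₃ × 688,000 L = 37,150 g as CaCO₃.
Equivalents of H⁺ required: 37,150 ÷ 50 g/eq = 743 eq = 743 mol NaHSO₄.
Mass of NaHSO₄: 743 × 120.1 = 89,240 g.

89.2 kg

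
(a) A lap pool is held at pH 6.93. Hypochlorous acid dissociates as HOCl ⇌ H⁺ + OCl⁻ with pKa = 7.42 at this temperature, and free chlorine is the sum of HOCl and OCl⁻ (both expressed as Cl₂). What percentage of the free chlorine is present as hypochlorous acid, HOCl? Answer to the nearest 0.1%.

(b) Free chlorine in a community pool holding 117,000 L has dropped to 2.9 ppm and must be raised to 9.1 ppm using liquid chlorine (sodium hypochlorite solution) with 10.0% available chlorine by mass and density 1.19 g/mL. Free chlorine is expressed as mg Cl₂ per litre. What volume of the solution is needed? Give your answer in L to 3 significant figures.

(a) [OCl⁻]/[HOCl] = 10^(pH − pKa) = 10^(6.93 − 7.42) = 10^-0.49 = 0.3236.
(a) Fraction as HOCl = 1 / (1 + 0.3236) = 0.7555.

(b) Chlorine deficit: 9.1 − 2.9 = 6.2 ppm = 6.2 mg/L as Cl₂.
(b) Cl₂ equivalent needed: 6.2 mg/L × 117,000 L = 725,400 mg = 725.4 g.
(b) Product at 10.0% available chlorine: 725.4 / 0.1 = 7254 g.
(b) Volume at density 1.19 g/mL: 7254 g ÷ 1.19 g/mL = 6096 mL.

(a) 75.6%; (b) 6.10 L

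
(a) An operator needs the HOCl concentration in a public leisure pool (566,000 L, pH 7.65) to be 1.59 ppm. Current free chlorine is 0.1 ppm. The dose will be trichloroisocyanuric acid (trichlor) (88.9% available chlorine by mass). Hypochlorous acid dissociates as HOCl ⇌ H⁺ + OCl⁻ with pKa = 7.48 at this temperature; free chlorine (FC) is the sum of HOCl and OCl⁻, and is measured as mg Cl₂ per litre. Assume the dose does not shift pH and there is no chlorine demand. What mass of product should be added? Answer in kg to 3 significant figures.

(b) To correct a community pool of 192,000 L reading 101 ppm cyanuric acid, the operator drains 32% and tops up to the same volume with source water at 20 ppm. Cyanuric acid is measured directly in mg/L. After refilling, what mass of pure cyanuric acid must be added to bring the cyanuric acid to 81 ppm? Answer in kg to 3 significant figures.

(a) [OCl⁻]/[HOCl] = 10^(pH − pKa) = 10^(7.65 − 7.48) = 1.479; fraction as HOCl = 1/(1 + 1.479) = 0.4034.
(a) Free chlorine required for 1.59 ppm HOCl: 1.59 / 0.4034 = 3.942 ppm.
(a) FC to add: 3.942 − 0.1 = 3.842 mg/L as Cl₂.
(a) Cl₂ equivalent: 3.842 mg/L × 566,000 L = 2174 g.
(a) Product at 88.9% available Cl: 2174 / 0.889 = 2446 g.

(b) After draining 32% and refilling: 101 × 0.68 + 20 × 0.32 = 75.08 ppm.
(b) Deficit to target: 81 − 75.08 = 5.92 mg/L.
(b) Mass: 5.92 mg/L × 192,000 L = 1137 g cyanuric acid.

(a) 2.45 kg; (b) 1.14 kg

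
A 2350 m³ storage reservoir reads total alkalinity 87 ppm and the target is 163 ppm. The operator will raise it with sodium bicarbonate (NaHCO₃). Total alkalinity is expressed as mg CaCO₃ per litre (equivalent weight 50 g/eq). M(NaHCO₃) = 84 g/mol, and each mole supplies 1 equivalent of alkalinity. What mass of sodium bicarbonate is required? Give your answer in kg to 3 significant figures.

300 kg

Volume: 2350 m³ = 2,350,000 L.
Alkalinity to add: (163 − 87) = 76 mg/L as CaCO₃ × 2,350,000 L = 178,600 g as CaCO₃.
Equivalents: 178,600 g ÷ 50 g/eq = 3572 eq.
NaHCO₃ supplies 1 eq per mole → 3572 mol.
Mass: 3572 mol × 84 g/mol = 300,000 g.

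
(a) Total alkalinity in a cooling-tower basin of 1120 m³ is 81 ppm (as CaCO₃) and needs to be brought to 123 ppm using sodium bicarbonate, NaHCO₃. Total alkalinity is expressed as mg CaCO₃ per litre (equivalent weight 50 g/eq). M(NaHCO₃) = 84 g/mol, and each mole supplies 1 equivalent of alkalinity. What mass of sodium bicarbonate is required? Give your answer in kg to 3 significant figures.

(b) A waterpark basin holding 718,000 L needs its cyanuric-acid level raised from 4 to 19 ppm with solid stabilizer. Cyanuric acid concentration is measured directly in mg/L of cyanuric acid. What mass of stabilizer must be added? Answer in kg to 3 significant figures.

(a) Volume: 1120 m³ = 1,120,000 L.
(a) Alkalinity to add: (123 − 81) = 42 mg/L as CaCO₃ × 1,120,000 L = 47,040 g as CaCO₃.
(a) Equivalents: 47,040 g ÷ 50 g/eq = 940.8 eq.
(a) NaHCO₃ supplies 1 eq per mole → 940.8 mol.
(a) Mass: 940.8 mol × 84 g/mol = 79,030 g.

(b) CYA to add: (19 − 4) = 15 mg/L × 718,000 L = 10,770 g cyanuric acid.

(a) 79.0 kg; (b) 10.8 kg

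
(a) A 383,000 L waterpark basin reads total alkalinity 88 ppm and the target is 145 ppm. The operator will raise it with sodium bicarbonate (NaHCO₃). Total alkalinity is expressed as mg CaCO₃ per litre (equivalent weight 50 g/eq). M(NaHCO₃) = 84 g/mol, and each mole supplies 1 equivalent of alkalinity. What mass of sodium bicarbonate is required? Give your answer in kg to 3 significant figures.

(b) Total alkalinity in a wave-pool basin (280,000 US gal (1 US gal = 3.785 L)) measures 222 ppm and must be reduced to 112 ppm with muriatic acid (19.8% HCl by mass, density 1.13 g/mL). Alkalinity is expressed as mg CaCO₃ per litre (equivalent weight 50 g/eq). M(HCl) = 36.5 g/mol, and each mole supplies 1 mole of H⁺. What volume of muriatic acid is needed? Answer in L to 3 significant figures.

(a) Alkalinity to add: (145 − 88) = 57 mg/L as CaCO₃ × 383,000 L = 21,830 g as CaCO₃.
(a) Equivalents: 21,830 g ÷ 50 g/eq = 436.6 eq.
(a) NaHCO₃ supplies 1 eq per mole → 436.6 mol.
(a) Mass: 436.6 mol × 84 g/mol = 36,680 g.

(b) Volume: 280,000 US gal × 3.785 L/gal = 1,059,800 L.
(b) Alkalinity to neutralize: (222 − 112) = 110 mg/L as CaCO₃ × 1,059,800 L = 116,600 g as CaCO₃.
(b) Equivalents of H⁺ required: 116,600 ÷ 50 g/eq = 2332 eq = 2332 mol HCl.
(b) Mass of HCl: 2332 × 36.5 = 85,100 g.
(b) Mass of 19.8% solution: 85,100 / 0.198 = 429,800 g.
(b) Volume: 429,800 g ÷ 1.13 g/mL = 380,400 mL.

(a) 36.7 kg; (b) 380 L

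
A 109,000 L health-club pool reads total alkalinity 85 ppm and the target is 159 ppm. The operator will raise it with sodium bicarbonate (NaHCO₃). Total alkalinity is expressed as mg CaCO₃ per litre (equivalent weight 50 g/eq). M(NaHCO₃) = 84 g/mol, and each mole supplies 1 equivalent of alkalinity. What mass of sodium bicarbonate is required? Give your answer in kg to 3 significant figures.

13.6 kg

Alkalinity to add: (159 − 85) = 74 mg/L as CaCO₃ × 109,000 L = 8066 g as CaCO₃.
Equivalents: 8066 g ÷ 50 g/eq = 161.3 eq.
NaHCO₃ supplies 1 eq per mole → 161.3 mol.
Mass: 161.3 mol × 84 g/mol = 13,550 g.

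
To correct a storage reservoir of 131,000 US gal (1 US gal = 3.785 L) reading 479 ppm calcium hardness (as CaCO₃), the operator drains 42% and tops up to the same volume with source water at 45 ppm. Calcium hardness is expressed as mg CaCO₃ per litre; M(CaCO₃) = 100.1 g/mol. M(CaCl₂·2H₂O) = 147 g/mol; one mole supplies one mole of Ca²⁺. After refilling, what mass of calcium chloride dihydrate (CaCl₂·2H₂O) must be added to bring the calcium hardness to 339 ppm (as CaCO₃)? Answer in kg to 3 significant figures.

30.8 kg

Volume: 131,000 US gal × 3.785 L/gal = 495,835 L.
After draining 42% and refilling: 479 × 0.58 + 45 × 0.42 = 296.72 ppm.
Deficit to target: 339 − 296.72 = 42.28 mg/L.
As CaCO₃: 42.28 mg/L × 495,835 L = 20,960 g; ÷ 100.1 = 209.4 mol Ca²⁺.
Mass: 209.4 × 147 = 30,790 g.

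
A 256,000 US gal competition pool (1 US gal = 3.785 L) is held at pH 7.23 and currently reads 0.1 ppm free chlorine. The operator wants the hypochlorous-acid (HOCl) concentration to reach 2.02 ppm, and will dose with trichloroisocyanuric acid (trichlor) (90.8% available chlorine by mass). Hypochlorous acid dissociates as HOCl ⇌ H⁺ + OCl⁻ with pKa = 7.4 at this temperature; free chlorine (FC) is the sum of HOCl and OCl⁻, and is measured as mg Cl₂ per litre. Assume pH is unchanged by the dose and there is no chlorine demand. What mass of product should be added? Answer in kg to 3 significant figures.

3.51 kg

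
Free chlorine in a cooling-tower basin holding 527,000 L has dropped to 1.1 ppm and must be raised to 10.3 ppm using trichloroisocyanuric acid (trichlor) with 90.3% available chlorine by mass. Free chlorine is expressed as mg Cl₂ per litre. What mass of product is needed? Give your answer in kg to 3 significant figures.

Chlorine deficit: 10.3 − 1.1 = 9.2 ppm = 9.2 mg/L as Cl₂.
Cl₂ equivalent needed: 9.2 mg/L × 527,000 L = 4,848,000 mg = 4848 g.
Product at 90.3% available chlorine: 4848 / 0.903 = 5369 g.

5.37 kg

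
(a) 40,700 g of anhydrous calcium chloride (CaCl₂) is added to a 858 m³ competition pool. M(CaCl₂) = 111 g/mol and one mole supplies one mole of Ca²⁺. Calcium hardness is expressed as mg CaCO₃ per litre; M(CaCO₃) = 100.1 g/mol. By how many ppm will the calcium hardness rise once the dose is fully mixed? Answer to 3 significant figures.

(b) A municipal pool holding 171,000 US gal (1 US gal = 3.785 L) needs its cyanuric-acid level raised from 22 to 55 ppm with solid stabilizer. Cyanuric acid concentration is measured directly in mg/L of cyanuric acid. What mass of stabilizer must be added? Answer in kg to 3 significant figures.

(a) Volume: 858 m³ = 858,000 L.
(a) Moles of Ca²⁺: 40,700 g ÷ 111 g/mol = 366.7 mol.
(a) As CaCO₃: 366.7 mol × 100.1 g/mol = 36,700 g.
(a) Rise: 36,700 g / 858,000 L × 1000 = 42.78 mg/L.

(b) Volume: 171,000 US gal × 3.785 L/gal = 647,235 L.
(b) CYA to add: (55 − 22) = 33 mg/L × 647,235 L = 21,360 g cyanuric acid.

(a) 42.8 ppm; (b) 21.4 kg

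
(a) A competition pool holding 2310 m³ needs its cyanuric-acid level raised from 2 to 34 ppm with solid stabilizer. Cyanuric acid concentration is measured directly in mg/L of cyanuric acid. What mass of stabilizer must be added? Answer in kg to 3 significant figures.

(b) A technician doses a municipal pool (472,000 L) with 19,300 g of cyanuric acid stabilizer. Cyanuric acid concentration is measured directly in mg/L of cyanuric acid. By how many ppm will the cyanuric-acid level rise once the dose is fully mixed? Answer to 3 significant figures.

(a) 73.9 kg; (b) 40.9 ppm

(a) Volume: 2310 m³ = 2,310,000 L.
(a) CYA to add: (34 − 2) = 32 mg/L × 2,310,000 L = 73,920 g cyanuric acid.

(b) Rise: 19,300 g / 472,000 L × 1000 = 40.89 mg/L.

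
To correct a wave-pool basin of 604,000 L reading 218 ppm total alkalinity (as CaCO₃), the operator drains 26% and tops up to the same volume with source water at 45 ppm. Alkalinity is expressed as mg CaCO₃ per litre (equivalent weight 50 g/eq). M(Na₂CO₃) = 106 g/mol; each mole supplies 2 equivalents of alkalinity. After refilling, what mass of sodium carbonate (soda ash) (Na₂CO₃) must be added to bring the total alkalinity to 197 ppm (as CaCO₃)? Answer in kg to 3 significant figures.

15.4 kg

After draining 26% and refilling: 218 × 0.74 + 45 × 0.26 = 173.02 ppm.
Deficit to target: 197 − 173.02 = 23.98 mg/L.
As CaCO₃: 23.98 mg/L × 604,000 L = 14,480 g; ÷ 50 g/eq ÷ 2 = 144.8 mol Na₂CO₃.
Mass: 144.8 × 106 = 15,350 g.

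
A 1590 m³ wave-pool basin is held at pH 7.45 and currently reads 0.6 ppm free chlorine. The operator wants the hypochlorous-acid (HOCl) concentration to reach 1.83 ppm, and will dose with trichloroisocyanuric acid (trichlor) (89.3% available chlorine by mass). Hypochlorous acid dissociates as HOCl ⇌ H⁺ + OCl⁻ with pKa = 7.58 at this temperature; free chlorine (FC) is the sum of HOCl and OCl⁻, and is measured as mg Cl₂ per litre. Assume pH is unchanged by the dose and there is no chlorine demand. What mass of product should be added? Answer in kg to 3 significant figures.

Volume: 1590 m³ = 1,590,000 L.
[OCl⁻]/[HOCl] = 10^(pH − pKa) = 10^(7.45 − 7.58) = 0.7413; fraction as HOCl = 1/(1 + 0.7413) = 0.5743.
Free chlorine required for 1.83 ppm HOCl: 1.83 / 0.5743 = 3.187 ppm.
FC to add: 3.187 − 0.6 = 2.587 mg/L as Cl₂.
Cl₂ equivalent: 2.587 mg/L × 1,590,000 L = 4113 g.
Product at 89.3% available Cl: 4113 / 0.893 = 4605 g.

4.61 kg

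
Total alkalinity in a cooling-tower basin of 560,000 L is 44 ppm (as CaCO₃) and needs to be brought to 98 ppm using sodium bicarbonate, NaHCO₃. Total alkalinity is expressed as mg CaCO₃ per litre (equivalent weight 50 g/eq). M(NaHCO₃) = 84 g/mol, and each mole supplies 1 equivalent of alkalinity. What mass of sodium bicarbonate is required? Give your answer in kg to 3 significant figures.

50.8 kg

Alkalinity to add: (98 − 44) = 54 mg/L as CaCO₃ × 560,000 L = 30,240 g as CaCO₃.
Equivalents: 30,240 g ÷ 50 g/eq = 604.8 eq.
NaHCO₃ supplies 1 eq per mole → 604.8 mol.
Mass: 604.8 mol × 84 g/mol = 50,800 g.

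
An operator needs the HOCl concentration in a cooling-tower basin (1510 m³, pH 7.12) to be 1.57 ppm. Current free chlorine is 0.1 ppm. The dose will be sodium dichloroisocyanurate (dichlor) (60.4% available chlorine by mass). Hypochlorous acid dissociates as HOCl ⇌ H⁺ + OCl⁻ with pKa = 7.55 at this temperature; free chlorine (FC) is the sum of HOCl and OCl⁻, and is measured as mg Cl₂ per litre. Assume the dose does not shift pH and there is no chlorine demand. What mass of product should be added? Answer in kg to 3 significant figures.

Volume: 1510 m³ = 1,510,000 L.
[OCl⁻]/[HOCl] = 10^(pH − pKa) = 10^(7.12 − 7.55) = 0.3715; fraction as HOCl = 1/(1 + 0.3715) = 0.7291.
Free chlorine required for 1.57 ppm HOCl: 1.57 / 0.7291 = 2.153 ppm.
FC to add: 2.153 − 0.1 = 2.053 mg/L as Cl₂.
Cl₂ equivalent: 2.053 mg/L × 1,510,000 L = 3100 g.
Product at 60.4% available Cl: 3100 / 0.604 = 5133 g.

5.13 kg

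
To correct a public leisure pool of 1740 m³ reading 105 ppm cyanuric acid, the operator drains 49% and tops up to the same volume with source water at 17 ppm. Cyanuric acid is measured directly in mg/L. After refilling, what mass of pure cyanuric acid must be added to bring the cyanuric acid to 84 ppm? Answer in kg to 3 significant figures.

Volume: 1740 m³ = 1,740,000 L.
After draining 49% and refilling: 105 × 0.51 + 17 × 0.49 = 61.88 ppm.
Deficit to target: 84 − 61.88 = 22.12 mg/L.
Mass: 22.12 mg/L × 1,740,000 L = 38,490 g cyanuric acid.

38.5 kg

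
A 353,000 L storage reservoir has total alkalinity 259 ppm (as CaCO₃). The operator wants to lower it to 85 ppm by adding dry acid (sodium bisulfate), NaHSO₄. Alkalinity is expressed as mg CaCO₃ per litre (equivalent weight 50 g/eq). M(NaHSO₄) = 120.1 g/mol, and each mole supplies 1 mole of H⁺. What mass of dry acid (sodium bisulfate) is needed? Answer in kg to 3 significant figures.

Alkalinity to neutralize: (259 − 85) = 174 mg/L as CaCO₃ × 353,000 L = 61,420 g as CaCO₃.
Equivalents of H⁺ required: 61,420 ÷ 50 g/eq = 1228 eq = 1228 mol NaHSO₄.
Mass of NaHSO₄: 1228 × 120.1 = 147,500 g.

148 kg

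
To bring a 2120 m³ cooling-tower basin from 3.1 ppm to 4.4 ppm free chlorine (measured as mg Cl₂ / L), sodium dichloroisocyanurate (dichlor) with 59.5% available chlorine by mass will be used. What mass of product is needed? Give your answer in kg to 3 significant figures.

4.63 kg

Volume: 2120 m³ = 2,120,000 L.
Chlorine deficit: 4.4 − 3.1 = 1.3 ppm = 1.3 mg/L as Cl₂.
Cl₂ equivalent needed: 1.3 mg/L × 2,120,000 L = 2,756,000 mg = 2756 g.
Product at 59.5% available chlorine: 2756 / 0.595 = 4632 g.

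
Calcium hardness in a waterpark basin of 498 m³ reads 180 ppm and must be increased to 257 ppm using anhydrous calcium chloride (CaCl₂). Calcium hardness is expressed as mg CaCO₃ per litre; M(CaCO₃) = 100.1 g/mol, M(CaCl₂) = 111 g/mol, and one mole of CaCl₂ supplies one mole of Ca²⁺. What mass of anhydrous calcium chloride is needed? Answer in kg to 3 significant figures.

42.5 kg

Volume: 498 m³ = 498,000 L.
Hardness to add: (257 − 180) = 77 mg/L as CaCO₃ × 498,000 L = 38,350 g as CaCO₃.
Moles of Ca²⁺ (1 mol Ca²⁺ ≡ 1 mol CaCO₃): 38,350 / 100.1 g/mol = 383.1 mol.
Mass of CaCl₂: 383.1 × 111 = 42,520 g.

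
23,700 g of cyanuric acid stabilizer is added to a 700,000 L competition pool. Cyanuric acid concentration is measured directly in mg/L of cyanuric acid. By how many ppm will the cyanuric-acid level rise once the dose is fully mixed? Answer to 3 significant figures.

Rise: 23,700 g / 700,000 L × 1000 = 33.86 mg/L.

33.9 ppm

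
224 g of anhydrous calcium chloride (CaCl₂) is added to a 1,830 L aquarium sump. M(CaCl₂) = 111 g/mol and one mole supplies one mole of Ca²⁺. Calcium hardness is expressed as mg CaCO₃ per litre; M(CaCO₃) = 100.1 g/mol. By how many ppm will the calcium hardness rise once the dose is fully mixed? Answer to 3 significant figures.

110 ppm

Moles of Ca²⁺: 224 g ÷ 111 g/mol = 2.018 mol.
As CaCO₃: 2.018 mol × 100.1 g/mol = 202 g.
Rise: 202 g / 1,830 L × 1000 = 110.4 mg/L.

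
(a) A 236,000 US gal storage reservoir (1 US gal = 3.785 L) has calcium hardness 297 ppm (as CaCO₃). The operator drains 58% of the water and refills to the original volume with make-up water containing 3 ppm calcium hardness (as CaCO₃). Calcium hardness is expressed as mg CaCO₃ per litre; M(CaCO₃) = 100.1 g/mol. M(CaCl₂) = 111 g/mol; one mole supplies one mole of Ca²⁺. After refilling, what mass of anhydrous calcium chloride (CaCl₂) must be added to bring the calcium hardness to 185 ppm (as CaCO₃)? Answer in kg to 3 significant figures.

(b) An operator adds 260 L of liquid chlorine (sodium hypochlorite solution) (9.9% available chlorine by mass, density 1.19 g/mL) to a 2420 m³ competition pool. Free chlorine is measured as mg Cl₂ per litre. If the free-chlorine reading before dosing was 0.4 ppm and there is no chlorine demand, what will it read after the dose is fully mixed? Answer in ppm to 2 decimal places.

(a) Volume: 236,000 US gal × 3.785 L/gal = 893,260 L.
(a) After draining 58% and refilling: 297 × 0.42 + 3 × 0.58 = 126.48 ppm.
(a) Deficit to target: 185 − 126.48 = 58.52 mg/L.
(a) As CaCO₃: 58.52 mg/L × 893,260 L = 52,270 g; ÷ 100.1 = 522.2 mol Ca²⁺.
(a) Mass: 522.2 × 111 = 57,970 g.

(b) Volume: 2420 m³ = 2,420,000 L.
(b) Mass of solution: 260 L × 1000 mL/L × 1.19 g/mL = 309,400 g.
(b) Available chlorine delivered: 309,400 g × 0.099 = 30,630 g as Cl₂.
(b) Concentration rise: 30,630 g / 2,420,000 L = 12.66 mg/L = 12.66 ppm.
(b) Final FC: 0.4 + 12.66 = 13.06 ppm.

(a) 58.0 kg; (b) 13.06 ppm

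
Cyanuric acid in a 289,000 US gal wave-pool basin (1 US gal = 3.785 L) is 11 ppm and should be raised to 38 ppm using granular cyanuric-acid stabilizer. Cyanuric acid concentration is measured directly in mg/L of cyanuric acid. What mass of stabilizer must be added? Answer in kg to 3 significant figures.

Volume: 289,000 US gal × 3.785 L/gal = 1,093,865 L.
CYA to add: (38 − 11) = 27 mg/L × 1,093,865 L = 29,530 g cyanuric acid.

29.5 kg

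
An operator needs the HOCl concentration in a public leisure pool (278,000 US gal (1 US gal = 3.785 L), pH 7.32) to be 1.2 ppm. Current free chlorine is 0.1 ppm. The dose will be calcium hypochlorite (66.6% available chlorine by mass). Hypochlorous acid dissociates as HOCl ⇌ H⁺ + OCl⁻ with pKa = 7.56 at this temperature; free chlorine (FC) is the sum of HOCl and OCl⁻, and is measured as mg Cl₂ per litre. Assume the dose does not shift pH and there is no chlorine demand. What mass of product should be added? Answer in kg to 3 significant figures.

Volume: 278,000 US gal × 3.785 L/gal = 1,052,230 L.
[OCl⁻]/[HOCl] = 10^(pH − pKa) = 10^(7.32 − 7.56) = 0.5754; fraction as HOCl = 1/(1 + 0.5754) = 0.6347.
Free chlorine required for 1.2 ppm HOCl: 1.2 / 0.6347 = 1.891 ppm.
FC to add: 1.891 − 0.1 = 1.791 mg/L as Cl₂.
Cl₂ equivalent: 1.791 mg/L × 1,052,230 L = 1884 g.
Product at 66.6% available Cl: 1884 / 0.666 = 2829 g.

2.83 kg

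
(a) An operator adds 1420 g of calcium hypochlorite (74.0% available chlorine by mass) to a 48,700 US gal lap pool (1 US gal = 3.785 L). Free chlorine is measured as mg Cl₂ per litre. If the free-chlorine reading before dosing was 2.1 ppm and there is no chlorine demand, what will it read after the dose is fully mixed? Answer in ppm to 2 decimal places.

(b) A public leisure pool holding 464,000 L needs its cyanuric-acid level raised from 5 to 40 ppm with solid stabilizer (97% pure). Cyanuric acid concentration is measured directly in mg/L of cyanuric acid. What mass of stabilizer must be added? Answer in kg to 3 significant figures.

(a) 7.80 ppm; (b) 16.7 kg

(a) Volume: 48,700 US gal × 3.785 L/gal = 184,330 L.
(a) Available chlorine delivered: 1420 g × 0.74 = 1051 g as Cl₂.
(a) Concentration rise: 1051 g / 184,330 L = 5.701 mg/L = 5.70 ppm.
(a) Final FC: 2.1 + 5.70 = 7.80 ppm.

(b) CYA to add: (40 − 5) = 35 mg/L × 464,000 L = 16,240 g cyanuric acid.
(b) At 97% purity: 16,240 / 0.97 = 16,740 g product.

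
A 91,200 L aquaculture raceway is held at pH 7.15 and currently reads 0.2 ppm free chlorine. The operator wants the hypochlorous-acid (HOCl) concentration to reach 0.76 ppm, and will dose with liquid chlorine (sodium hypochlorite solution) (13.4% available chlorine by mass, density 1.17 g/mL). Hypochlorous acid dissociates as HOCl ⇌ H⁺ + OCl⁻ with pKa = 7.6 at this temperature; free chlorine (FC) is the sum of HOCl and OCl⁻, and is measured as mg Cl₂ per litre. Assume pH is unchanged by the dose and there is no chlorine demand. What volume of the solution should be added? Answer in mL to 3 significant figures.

483 mL

[OCl⁻]/[HOCl] = 10^(pH − pKa) = 10^(7.15 − 7.6) = 0.3548; fraction as HOCl = 1/(1 + 0.3548) = 0.7381.
Free chlorine required for 0.76 ppm HOCl: 0.76 / 0.7381 = 1.03 ppm.
FC to add: 1.03 − 0.2 = 0.8297 mg/L as Cl₂.
Cl₂ equivalent: 0.8297 mg/L × 91,200 L = 75.66 g.
Product at 13.4% available Cl: 75.66 / 0.134 = 564.7 g.
Volume: 564.7 g ÷ 1.17 g/mL = 482.6 mL.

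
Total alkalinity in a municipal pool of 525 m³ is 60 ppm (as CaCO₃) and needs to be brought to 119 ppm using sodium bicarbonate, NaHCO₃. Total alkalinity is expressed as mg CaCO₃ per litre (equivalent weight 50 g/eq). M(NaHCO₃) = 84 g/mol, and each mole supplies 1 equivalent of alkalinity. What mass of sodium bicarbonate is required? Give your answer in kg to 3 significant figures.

Volume: 525 m³ = 525,000 L.
Alkalinity to add: (119 − 60) = 59 mg/L as CaCO₃ × 525,000 L = 30,980 g as CaCO₃.
Equivalents: 30,980 g ÷ 50 g/eq = 619.5 eq.
NaHCO₃ supplies 1 eq per mole → 619.5 mol.
Mass: 619.5 mol × 84 g/mol = 52,040 g.

52.0 kg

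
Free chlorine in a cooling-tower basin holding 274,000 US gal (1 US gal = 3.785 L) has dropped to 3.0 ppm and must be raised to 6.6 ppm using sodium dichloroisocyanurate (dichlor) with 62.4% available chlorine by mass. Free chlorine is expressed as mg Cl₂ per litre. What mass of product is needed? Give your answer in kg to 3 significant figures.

5.98 kg

Volume: 274,000 US gal × 3.785 L/gal = 1,037,090 L.
Chlorine deficit: 6.6 − 3.0 = 3.6 ppm = 3.6 mg/L as Cl₂.
Cl₂ equivalent needed: 3.6 mg/L × 1,037,090 L = 3,734,000 mg = 3734 g.
Product at 62.4% available chlorine: 3734 / 0.624 = 5983 g.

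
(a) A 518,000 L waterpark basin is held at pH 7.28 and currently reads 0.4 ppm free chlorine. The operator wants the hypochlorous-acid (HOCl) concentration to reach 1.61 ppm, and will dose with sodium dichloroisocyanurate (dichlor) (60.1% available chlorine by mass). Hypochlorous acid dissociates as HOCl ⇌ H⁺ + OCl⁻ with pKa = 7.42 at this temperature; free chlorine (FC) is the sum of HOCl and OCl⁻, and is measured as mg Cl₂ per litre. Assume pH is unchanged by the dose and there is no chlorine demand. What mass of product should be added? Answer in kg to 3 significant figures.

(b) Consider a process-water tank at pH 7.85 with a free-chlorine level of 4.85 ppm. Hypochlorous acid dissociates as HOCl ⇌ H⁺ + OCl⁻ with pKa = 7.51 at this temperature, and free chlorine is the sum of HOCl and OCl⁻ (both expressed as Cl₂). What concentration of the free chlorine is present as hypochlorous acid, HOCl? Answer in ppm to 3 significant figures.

(a) [OCl⁻]/[HOCl] = 10^(pH − pKa) = 10^(7.28 − 7.42) = 0.7244; fraction as HOCl = 1/(1 + 0.7244) = 0.5799.
(a) Free chlorine required for 1.61 ppm HOCl: 1.61 / 0.5799 = 2.776 ppm.
(a) FC to add: 2.776 − 0.4 = 2.376 mg/L as Cl₂.
(a) Cl₂ equivalent: 2.376 mg/L × 518,000 L = 1231 g.
(a) Product at 60.1% available Cl: 1231 / 0.601 = 2048 g.

(b) [OCl⁻]/[HOCl] = 10^(pH − pKa) = 10^(7.85 − 7.51) = 10^0.34 = 2.188.
(b) Fraction as HOCl = 1 / (1 + 2.188) = 0.3137.
(b) HOCl = 0.3137 × 4.85 ppm = 1.521 ppm.

(a) 2.05 kg; (b) 1.52 ppm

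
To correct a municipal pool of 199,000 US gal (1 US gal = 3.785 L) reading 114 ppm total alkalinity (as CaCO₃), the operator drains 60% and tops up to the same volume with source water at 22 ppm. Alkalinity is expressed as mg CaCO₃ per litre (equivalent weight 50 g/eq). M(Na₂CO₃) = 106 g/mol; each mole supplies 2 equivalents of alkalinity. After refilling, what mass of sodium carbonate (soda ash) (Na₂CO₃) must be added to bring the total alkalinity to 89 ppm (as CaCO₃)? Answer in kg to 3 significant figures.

Volume: 199,000 US gal × 3.785 L/gal = 753,215 L.
After draining 60% and refilling: 114 × 0.40 + 22 × 0.60 = 58.8 ppm.
Deficit to target: 89 − 58.8 = 30.2 mg/L.
As CaCO₃: 30.2 mg/L × 753,215 L = 22,750 g; ÷ 50 g/eq ÷ 2 = 227.5 mol Na₂CO₃.
Mass: 227.5 × 106 = 24,110 g.

24.1 kg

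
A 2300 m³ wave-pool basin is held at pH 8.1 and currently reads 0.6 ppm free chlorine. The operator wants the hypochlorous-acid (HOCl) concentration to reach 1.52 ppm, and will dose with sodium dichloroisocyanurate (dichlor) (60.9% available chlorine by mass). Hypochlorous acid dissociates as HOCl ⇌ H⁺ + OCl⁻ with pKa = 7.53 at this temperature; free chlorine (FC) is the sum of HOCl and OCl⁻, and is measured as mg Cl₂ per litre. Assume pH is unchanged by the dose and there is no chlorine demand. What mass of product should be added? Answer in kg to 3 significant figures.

24.8 kg

Volume: 2300 m³ = 2,300,000 L.
[OCl⁻]/[HOCl] = 10^(pH − pKa) = 10^(8.1 − 7.53) = 3.715; fraction as HOCl = 1/(1 + 3.715) = 0.2121.
Free chlorine required for 1.52 ppm HOCl: 1.52 / 0.2121 = 7.167 ppm.
FC to add: 7.167 − 0.6 = 6.567 mg/L as Cl₂.
Cl₂ equivalent: 6.567 mg/L × 2,300,000 L = 15,100 g.
Product at 60.9% available Cl: 15,100 / 0.609 = 24,800 g.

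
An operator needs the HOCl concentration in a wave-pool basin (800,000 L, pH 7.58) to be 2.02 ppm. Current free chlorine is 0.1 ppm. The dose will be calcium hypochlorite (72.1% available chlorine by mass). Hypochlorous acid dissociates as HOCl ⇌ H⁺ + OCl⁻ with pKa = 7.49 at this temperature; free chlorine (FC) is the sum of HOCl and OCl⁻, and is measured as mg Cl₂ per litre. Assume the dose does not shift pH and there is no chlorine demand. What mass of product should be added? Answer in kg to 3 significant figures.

4.89 kg

[OCl⁻]/[HOCl] = 10^(pH − pKa) = 10^(7.58 − 7.49) = 1.23; fraction as HOCl = 1/(1 + 1.23) = 0.4484.
Free chlorine required for 2.02 ppm HOCl: 2.02 / 0.4484 = 4.505 ppm.
FC to add: 4.505 − 0.1 = 4.405 mg/L as Cl₂.
Cl₂ equivalent: 4.405 mg/L × 800,000 L = 3524 g.
Product at 72.1% available Cl: 3524 / 0.721 = 4888 g.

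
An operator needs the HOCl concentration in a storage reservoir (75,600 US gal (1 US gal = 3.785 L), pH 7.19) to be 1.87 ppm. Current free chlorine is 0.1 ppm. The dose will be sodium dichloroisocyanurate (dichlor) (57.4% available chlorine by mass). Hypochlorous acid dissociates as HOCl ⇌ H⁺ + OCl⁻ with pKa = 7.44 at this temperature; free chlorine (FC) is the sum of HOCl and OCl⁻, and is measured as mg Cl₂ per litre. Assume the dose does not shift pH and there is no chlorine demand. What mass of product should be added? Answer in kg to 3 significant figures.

Volume: 75,600 US gal × 3.785 L/gal = 286,146 L.
[OCl⁻]/[HOCl] = 10^(pH − pKa) = 10^(7.19 − 7.44) = 0.5623; fraction as HOCl = 1/(1 + 0.5623) = 0.6401.
Free chlorine required for 1.87 ppm HOCl: 1.87 / 0.6401 = 2.922 ppm.
FC to add: 2.922 − 0.1 = 2.822 mg/L as Cl₂.
Cl₂ equivalent: 2.822 mg/L × 286,146 L = 807.4 g.
Product at 57.4% available Cl: 807.4 / 0.574 = 1407 g.

1.41 kg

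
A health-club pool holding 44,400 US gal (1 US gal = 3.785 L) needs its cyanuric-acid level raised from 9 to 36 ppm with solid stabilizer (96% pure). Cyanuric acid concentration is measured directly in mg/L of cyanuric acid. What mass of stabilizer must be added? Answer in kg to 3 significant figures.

Volume: 44,400 US gal × 3.785 L/gal = 168,054 L.
CYA to add: (36 − 9) = 27 mg/L × 168,054 L = 4537 g cyanuric acid.
At 96% purity: 4537 / 0.96 = 4727 g product.

4.73 kg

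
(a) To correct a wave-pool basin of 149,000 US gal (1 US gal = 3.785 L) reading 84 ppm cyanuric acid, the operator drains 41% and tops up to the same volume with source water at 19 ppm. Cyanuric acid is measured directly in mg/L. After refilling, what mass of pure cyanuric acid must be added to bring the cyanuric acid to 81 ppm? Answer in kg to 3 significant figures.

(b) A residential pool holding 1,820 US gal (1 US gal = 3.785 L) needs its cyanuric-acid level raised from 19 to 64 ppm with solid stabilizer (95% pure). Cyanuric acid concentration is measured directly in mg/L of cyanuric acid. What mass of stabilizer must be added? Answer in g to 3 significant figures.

(a) 13.3 kg; (b) 326 g

(a) Volume: 149,000 US gal × 3.785 L/gal = 563,965 L.
(a) After draining 41% and refilling: 84 × 0.59 + 19 × 0.41 = 57.35 ppm.
(a) Deficit to target: 81 − 57.35 = 23.65 mg/L.
(a) Mass: 23.65 mg/L × 563,965 L = 13,340 g cyanuric acid.

(b) Volume: 1,820 US gal × 3.785 L/gal = 6,889 L.
(b) CYA to add: (64 − 19) = 45 mg/L × 6,889 L = 310 g cyanuric acid.
(b) At 95% purity: 310 / 0.95 = 326.3 g product.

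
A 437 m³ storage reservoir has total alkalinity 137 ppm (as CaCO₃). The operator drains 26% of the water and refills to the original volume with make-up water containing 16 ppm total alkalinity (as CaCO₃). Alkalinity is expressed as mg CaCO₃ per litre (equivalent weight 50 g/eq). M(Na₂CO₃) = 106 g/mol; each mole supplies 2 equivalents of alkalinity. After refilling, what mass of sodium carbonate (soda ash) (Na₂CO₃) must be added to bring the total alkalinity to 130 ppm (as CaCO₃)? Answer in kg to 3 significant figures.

11.3 kg

Volume: 437 m³ = 437,000 L.
After draining 26% and refilling: 137 × 0.74 + 16 × 0.26 = 105.54 ppm.
Deficit to target: 130 − 105.54 = 24.46 mg/L.
As CaCO₃: 24.46 mg/L × 437,000 L = 10,690 g; ÷ 50 g/eq ÷ 2 = 106.9 mol Na₂CO₃.
Mass: 106.9 × 106 = 11,330 g.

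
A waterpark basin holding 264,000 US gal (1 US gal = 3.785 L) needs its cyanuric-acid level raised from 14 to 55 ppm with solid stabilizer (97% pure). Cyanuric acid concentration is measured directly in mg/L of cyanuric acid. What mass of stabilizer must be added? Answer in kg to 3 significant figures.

42.2 kg

Volume: 264,000 US gal × 3.785 L/gal = 999,240 L.
CYA to add: (55 − 14) = 41 mg/L × 999,240 L = 40,970 g cyanuric acid.
At 97% purity: 40,970 / 0.97 = 42,240 g product.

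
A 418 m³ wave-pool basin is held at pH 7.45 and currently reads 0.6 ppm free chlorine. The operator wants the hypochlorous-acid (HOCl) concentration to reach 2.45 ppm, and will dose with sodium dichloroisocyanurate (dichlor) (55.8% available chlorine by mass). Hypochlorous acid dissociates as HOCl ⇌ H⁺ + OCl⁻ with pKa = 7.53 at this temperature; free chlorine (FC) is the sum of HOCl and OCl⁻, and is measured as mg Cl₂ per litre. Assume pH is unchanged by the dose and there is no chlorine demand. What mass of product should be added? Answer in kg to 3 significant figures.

2.91 kg

Volume: 418 m³ = 418,000 L.
[OCl⁻]/[HOCl] = 10^(pH − pKa) = 10^(7.45 − 7.53) = 0.8318; fraction as HOCl = 1/(1 + 0.8318) = 0.5459.
Free chlorine required for 2.45 ppm HOCl: 2.45 / 0.5459 = 4.488 ppm.
FC to add: 4.488 − 0.6 = 3.888 mg/L as Cl₂.
Cl₂ equivalent: 3.888 mg/L × 418,000 L = 1625 g.
Product at 55.8% available Cl: 1625 / 0.558 = 2912 g.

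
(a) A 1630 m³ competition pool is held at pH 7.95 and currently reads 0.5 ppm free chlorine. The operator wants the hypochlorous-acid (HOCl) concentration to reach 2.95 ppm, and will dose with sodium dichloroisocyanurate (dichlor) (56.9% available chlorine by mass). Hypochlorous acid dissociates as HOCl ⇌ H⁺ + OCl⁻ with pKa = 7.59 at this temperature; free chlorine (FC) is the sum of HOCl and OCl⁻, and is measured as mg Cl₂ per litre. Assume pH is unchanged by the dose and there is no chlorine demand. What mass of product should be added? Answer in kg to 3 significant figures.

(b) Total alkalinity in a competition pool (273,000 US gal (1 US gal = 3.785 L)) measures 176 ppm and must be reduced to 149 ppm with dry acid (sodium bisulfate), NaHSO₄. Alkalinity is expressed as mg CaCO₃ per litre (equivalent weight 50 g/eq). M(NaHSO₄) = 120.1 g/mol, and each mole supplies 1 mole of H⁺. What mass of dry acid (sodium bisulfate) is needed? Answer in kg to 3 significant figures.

(a) 26.4 kg; (b) 67.0 kg

(a) Volume: 1630 m³ = 1,630,000 L.
(a) [OCl⁻]/[HOCl] = 10^(pH − pKa) = 10^(7.95 − 7.59) = 2.291; fraction as HOCl = 1/(1 + 2.291) = 0.3039.
(a) Free chlorine required for 2.95 ppm HOCl: 2.95 / 0.3039 = 9.708 ppm.
(a) FC to add: 9.708 − 0.5 = 9.208 mg/L as Cl₂.
(a) Cl₂ equivalent: 9.208 mg/L × 1,630,000 L = 15,010 g.
(a) Product at 56.9% available Cl: 15,010 / 0.569 = 26,380 g.

(b) Volume: 273,000 US gal × 3.785 L/gal = 1,033,305 L.
(b) Alkalinity to neutralize: (176 − 149) = 27 mg/L as CaCO₃ × 1,033,305 L = 27,900 g as CaCO₃.
(b) Equivalents of H⁺ required: 27,900 ÷ 50 g/eq = 558 eq = 558 mol NaHSO₄.
(b) Mass of NaHSO₄: 558 × 120.1 = 67,010 g.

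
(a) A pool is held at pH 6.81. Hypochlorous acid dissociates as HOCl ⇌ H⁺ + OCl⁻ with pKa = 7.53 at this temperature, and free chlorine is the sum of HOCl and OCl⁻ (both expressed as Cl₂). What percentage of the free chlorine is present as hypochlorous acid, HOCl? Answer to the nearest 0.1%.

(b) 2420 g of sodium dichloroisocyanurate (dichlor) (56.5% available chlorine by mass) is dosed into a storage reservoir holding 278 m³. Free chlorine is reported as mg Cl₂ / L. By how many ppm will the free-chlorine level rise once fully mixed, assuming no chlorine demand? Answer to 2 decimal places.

(a) 84.0%; (b) 4.92 ppm

(a) [OCl⁻]/[HOCl] = 10^(pH − pKa) = 10^(6.81 − 7.53) = 10^-0.72 = 0.1905.
(a) Fraction as HOCl = 1 / (1 + 0.1905) = 0.84.

(b) Volume: 278 m³ = 278,000 L.
(b) Available chlorine delivered: 2420 g × 0.565 = 1367 g as Cl₂.
(b) Concentration rise: 1367 g / 278,000 L = 4.918 mg/L = 4.92 ppm.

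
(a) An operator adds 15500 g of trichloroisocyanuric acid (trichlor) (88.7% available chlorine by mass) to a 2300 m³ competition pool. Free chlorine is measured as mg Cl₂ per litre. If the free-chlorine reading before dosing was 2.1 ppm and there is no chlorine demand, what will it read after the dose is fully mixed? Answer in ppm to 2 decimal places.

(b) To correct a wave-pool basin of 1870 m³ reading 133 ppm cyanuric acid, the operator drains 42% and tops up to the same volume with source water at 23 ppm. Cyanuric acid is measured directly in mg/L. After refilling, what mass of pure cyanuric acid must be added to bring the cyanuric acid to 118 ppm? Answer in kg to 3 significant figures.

(a) Volume: 2300 m³ = 2,300,000 L.
(a) Available chlorine delivered: 15,500 g × 0.887 = 13,750 g as Cl₂.
(a) Concentration rise: 13,750 g / 2,300,000 L = 5.978 mg/L = 5.98 ppm.
(a) Final FC: 2.1 + 5.98 = 8.08 ppm.

(b) Volume: 1870 m³ = 1,870,000 L.
(b) After draining 42% and refilling: 133 × 0.58 + 23 × 0.42 = 86.8 ppm.
(b) Deficit to target: 118 − 86.8 = 31.2 mg/L.
(b) Mass: 31.2 mg/L × 1,870,000 L = 58,340 g cyanuric acid.

(a) 8.08 ppm; (b) 58.3 kg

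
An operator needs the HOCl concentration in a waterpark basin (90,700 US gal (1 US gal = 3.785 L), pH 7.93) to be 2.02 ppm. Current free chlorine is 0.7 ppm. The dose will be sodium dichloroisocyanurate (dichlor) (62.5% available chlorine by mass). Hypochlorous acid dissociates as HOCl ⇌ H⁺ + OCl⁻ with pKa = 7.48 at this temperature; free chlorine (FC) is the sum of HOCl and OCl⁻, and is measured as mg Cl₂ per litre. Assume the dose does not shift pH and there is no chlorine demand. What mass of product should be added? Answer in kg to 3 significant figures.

3.85 kg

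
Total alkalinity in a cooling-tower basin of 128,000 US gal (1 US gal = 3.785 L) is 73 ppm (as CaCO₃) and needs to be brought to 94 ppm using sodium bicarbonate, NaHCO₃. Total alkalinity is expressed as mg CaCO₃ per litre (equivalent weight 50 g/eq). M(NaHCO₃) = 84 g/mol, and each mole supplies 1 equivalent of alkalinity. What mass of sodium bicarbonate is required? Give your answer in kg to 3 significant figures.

17.1 kg

Volume: 128,000 US gal × 3.785 L/gal = 484,480 L.
Alkalinity to add: (94 − 73) = 21 mg/L as CaCO₃ × 484,480 L = 10,170 g as CaCO₃.
Equivalents: 10,170 g ÷ 50 g/eq = 203.5 eq.
NaHCO₃ supplies 1 eq per mole → 203.5 mol.
Mass: 203.5 mol × 84 g/mol = 17,090 g.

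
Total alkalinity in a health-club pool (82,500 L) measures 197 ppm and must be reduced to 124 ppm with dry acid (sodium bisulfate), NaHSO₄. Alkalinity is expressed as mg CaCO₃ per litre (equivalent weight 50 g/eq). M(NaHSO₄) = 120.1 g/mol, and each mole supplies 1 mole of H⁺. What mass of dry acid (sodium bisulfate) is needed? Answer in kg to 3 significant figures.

14.5 kg

Alkalinity to neutralize: (197 − 124) = 73 mg/L as CaCO₃ × 82,500 L = 6022 g as CaCO₃.
Equivalents of H⁺ required: 6022 ÷ 50 g/eq = 120.5 eq = 120.5 mol NaHSO₄.
Mass of NaHSO₄: 120.5 × 120.1 = 14,470 g.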